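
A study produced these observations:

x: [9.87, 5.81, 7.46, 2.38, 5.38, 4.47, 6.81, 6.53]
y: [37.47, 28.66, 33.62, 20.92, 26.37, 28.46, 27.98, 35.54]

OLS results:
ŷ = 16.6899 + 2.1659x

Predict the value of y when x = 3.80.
ŷ = 24.9203

To predict y for x = 3.80, substitute into the regression equation:

ŷ = 16.6899 + 2.1659 × 3.80
ŷ = 16.6899 + 8.2304
ŷ = 24.9203

This is a point prediction; actual observations scatter around it by roughly the residual standard deviation.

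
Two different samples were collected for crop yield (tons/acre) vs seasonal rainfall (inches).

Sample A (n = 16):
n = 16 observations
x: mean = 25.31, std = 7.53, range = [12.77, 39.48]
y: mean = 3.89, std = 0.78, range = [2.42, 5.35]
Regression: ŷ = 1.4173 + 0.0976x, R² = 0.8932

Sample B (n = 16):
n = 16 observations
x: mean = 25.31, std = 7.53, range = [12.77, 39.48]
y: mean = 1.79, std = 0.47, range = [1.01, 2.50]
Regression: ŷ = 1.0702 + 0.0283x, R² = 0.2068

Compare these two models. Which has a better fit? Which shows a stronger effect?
Model A has the better fit (R² = 0.8932 vs 0.2068). Model A shows the stronger effect (|β₁| = 0.0976 vs 0.0283).

Model Comparison:

Goodness of fit (R²):
- Model A: R² = 0.8932 → 89.32% of variance in crop yield explained
- Model B: R² = 0.2068 → 20.68% of variance in crop yield explained
- 0.8932 > 0.2068 → Model A has the better fit

Which has the larger per-inch effect? (|β₁|)
- Model A: β₁ = 0.0976 → predicted crop yield rises 0.0976 tons/acre per additional inch of rainfall
- Model B: β₁ = 0.0283 → predicted crop yield rises 0.0283 tons/acre per additional inch of rainfall
- |0.0976| > |0.0283| → Model A shows the stronger marginal effect

Notes:
- A steeper slope doesn't make a better model if the scatter around the line is large.
- R² measures how tightly points cluster around the line; β₁ measures how steep the line is — they answer different questions.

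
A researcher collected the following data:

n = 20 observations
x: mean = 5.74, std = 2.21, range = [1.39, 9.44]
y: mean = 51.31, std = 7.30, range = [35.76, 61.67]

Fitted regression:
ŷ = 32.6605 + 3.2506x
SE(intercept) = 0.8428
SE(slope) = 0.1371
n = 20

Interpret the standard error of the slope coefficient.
SE(slope) = 0.1371 measures the uncertainty in the estimated slope. The coefficient is estimated precisely (SE/|β̂₁| = 4.2%).

SE(β̂₁) = 0.1371 says: if we drew many samples of n = 20 from the same population and refit each time, the fitted slopes would scatter with a standard deviation of roughly 0.1371 around the true β₁.

Relative precision:
- SE / |β̂₁| = 0.1371 / 3.2506 = 4.2%
- Rule of thumb (under 20%: precise; 20% to under 50%: moderately precise; 50% or more: imprecise) → precise

Link to the t-test: t = β̂₁ / SE(β̂₁) = 3.2506 / 0.1371 = 23.7097, the statistic for H₀: β₁ = 0.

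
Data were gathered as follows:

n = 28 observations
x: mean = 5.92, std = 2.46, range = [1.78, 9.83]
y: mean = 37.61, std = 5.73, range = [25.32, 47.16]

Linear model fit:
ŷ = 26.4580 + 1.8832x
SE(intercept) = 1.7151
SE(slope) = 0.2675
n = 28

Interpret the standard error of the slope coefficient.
The slope 1.8832 is pinned down to within about ±0.2675 (one SE) by these data — relative uncertainty 14.2%, i.e. precise.

What SE measures:
- The standard error quantifies the sampling variability of the coefficient estimate
- It is the estimated standard deviation of β̂₁ across hypothetical repeated samples of the same size
- Smaller SE → more precise estimate

Relative precision:
- SE / |β̂₁| = 0.2675 / 1.8832 = 14.2%
- Rule of thumb (under 20%: precise; 20% to under 50%: moderately precise; 50% or more: imprecise) → precise

Link to interval estimation: a confidence interval for β₁ is β̂₁ ± t* × 0.2675, so SE sets the half-width per unit of t*.

What drives SE(β̂₁): larger n (here n = 28) → smaller SE; wider spread of x values → smaller SE; more residual scatter → larger SE.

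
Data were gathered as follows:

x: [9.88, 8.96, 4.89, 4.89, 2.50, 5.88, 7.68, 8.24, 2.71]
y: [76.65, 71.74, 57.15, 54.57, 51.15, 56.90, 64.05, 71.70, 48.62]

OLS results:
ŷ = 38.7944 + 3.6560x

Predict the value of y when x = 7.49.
ŷ = 66.1778

x = 7.49 lies inside the observed range [2.50, 9.88], so the fitted equation applies directly:

ŷ = 38.7944 + 3.6560 × 7.49
ŷ = 38.7944 + 27.3834
ŷ = 66.1778

This is a point prediction; actual observations scatter around it by roughly the residual standard deviation.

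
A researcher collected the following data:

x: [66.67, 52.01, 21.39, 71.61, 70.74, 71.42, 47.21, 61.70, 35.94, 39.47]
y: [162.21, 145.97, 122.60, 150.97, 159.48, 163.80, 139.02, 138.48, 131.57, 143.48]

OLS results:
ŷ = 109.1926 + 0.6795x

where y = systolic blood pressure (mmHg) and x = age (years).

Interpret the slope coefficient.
On average, blood pressure is about 0.6795 mmHg higher for every extra year of age.

The slope coefficient β₁ = 0.6795 represents the marginal effect of age on blood pressure.

Interpretation:
- Age up by 1 year → predicted blood pressure increases by 0.6795 mmHg
- This is a linear approximation: the same per-unit change is assumed across the whole observed x range

(β₀ = 109.1926 is the fitted value at x = 0 and is not part of the slope interpretation.)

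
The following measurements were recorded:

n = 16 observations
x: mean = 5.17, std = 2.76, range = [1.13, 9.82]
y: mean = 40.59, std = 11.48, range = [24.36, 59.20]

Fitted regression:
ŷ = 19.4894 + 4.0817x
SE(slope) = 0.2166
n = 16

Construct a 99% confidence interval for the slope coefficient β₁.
The 99% CI for β₁ is (3.4369, 4.7265)

Confidence interval for the slope:

The 99% CI for β₁ is: β̂₁ ± t*(α/2, n-2) × SE(β̂₁)

Step 1: Find critical t-value
- Confidence level = 0.99
- Degrees of freedom = n - 2 = 16 - 2 = 14
- t*(α/2, 14) = 2.9768

Step 2: Calculate margin of error
Margin = 2.9768 × 0.2166 = 0.6448

Step 3: Construct interval
CI = 4.0817 ± 0.6448
CI = (3.4369, 4.7265)

Interpretation: each one-unit increase in x is associated with a change in mean y of between 3.4369 and 4.7265, with 99% confidence.
Since 0 is outside the interval, a two-sided test at α = 0.01 would reject H₀: β₁ = 0.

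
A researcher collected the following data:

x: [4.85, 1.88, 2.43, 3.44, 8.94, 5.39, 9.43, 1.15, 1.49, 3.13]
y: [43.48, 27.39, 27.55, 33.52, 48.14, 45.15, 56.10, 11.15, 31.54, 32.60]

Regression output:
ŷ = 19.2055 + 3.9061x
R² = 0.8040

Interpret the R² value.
About 80.40% of the variability in y is accounted for by the regression on x (R² = 0.8040) — a strong linear fit.

R² (coefficient of determination) measures the proportion of variance in y explained by the regression model.

Here R² = 0.8040:
- Explained: 80.40% of the variation in y
- Unexplained (residual): 100% − 80.40% = 19.60%
- Rule of thumb (below 0.3 weak; 0.3 to below 0.7 moderate; 0.7 and above strong) → strong

Equivalently, for simple linear regression R² = r², so |r| = √0.8040 ≈ 0.8967.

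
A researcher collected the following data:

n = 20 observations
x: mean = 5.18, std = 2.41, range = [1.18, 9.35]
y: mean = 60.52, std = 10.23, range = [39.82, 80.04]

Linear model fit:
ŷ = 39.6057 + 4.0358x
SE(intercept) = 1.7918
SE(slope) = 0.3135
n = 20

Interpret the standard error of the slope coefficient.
SE(slope) = 0.3135 measures the uncertainty in the estimated slope. The coefficient is estimated precisely (SE/|β̂₁| = 7.8%).

SE(β̂₁) = 0.3135 says: if we drew many samples of n = 20 from the same population and refit each time, the fitted slopes would scatter with a standard deviation of roughly 0.3135 around the true β₁.

Relative precision:
- SE / |β̂₁| = 0.3135 / 4.0358 = 7.8%
- Rule of thumb (under 20%: precise; 20% to under 50%: moderately precise; 50% or more: imprecise) → precise

Link to interval estimation: a confidence interval for β₁ is β̂₁ ± t* × 0.3135, so SE sets the half-width per unit of t*.

What drives SE(β̂₁): more residual scatter → larger SE; wider spread of x values → smaller SE; larger n (here n = 20) → smaller SE.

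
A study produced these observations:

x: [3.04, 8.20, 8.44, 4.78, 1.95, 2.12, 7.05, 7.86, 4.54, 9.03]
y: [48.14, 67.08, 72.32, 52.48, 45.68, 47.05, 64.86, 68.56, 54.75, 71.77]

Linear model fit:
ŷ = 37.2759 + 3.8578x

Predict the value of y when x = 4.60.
ŷ = 55.0218

Plug x = 4.60 into the fitted line:

ŷ = 37.2759 + 3.8578 × 4.60
ŷ = 37.2759 + 17.7459
ŷ = 55.0218

This is a point prediction; actual observations scatter around it by roughly the residual standard deviation.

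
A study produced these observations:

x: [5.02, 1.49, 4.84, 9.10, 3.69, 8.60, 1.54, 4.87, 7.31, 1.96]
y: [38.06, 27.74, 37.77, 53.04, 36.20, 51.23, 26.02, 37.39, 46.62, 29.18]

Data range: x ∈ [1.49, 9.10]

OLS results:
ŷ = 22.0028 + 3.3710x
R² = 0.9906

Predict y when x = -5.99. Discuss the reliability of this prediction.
ŷ = 1.8105, but this is extrapolation (below the data range [1.49, 9.10]) and may be unreliable.

Prediction calculation:
ŷ = 22.0028 + 3.3710 × (-5.99)
ŷ = 1.8105

Reliability:
- Data range: x ∈ [1.49, 9.10]
- Prediction point: x = -5.99 is 7.48 units below the observed range → this is EXTRAPOLATION, not interpolation

Why that matters here:
- There are no observations near this x to validate the fitted line there
- Real relationships often flatten, saturate, or turn nonlinear at extremes

The R² = 0.9906 only validates the fit within [1.49, 9.10]; treat ŷ = 1.8105 with caution.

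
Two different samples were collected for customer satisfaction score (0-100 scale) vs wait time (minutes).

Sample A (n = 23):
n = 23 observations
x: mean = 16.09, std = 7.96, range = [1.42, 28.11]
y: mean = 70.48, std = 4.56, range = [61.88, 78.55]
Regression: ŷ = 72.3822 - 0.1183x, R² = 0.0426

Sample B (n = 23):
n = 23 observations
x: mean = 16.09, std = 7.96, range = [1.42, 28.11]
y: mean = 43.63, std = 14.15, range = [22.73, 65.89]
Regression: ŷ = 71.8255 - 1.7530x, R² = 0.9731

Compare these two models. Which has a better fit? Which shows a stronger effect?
Model B has the better fit (R² = 0.9731 vs 0.0426). Model B shows the stronger effect (|β₁| = 1.7530 vs 0.1183).

Model Comparison:

Goodness of fit (R²):
- Model A: R² = 0.0426 → 4.26% of variance in satisfaction score explained
- Model B: R² = 0.9731 → 97.31% of variance in satisfaction score explained
- 0.9731 > 0.0426 → Model B has the better fit

Effect size (slope magnitude):
- Model A: β₁ = -0.1183 → predicted satisfaction score falls 0.1183 points per additional minute of wait time
- Model B: β₁ = -1.7530 → predicted satisfaction score falls 1.7530 points per additional minute of wait time
- |-0.1183| < |-1.7530| → Model B shows the stronger marginal effect

Note: A better fit (higher R²) doesn't necessarily mean a more important relationship.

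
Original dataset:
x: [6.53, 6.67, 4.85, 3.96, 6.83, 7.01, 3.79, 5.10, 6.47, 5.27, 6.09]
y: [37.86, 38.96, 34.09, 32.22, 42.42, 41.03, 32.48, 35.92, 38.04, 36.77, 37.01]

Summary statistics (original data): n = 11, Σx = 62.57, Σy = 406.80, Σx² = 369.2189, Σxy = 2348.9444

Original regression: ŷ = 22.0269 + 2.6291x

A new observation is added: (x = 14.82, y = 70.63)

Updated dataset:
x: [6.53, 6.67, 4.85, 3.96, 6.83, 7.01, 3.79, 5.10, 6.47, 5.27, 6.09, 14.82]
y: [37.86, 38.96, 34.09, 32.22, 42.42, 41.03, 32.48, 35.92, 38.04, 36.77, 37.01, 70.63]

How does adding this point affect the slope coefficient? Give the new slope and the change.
New slope β₁ = 3.5282 versus 2.6291 before: a change of +0.8991 (+34.2%).

The new point has HIGH LEVERAGE: x = 14.82 is far from the original mean x̄ = 62.57/11 ≈ 5.69 (original range [3.79, 7.01]).

Step 1: Update the sums with the new point (n goes from 11 to 12)
Σx  = 62.57 + 14.82 = 77.39
Σy  = 406.80 + 70.63 = 477.43
Σx² = 369.2189 + 14.82² = 369.2189 + 219.6324 = 588.8513
Σxy = 2348.9444 + 14.82×70.63 = 2348.9444 + 1046.7366 = 3395.6810

Step 2: Recompute the slope with b₁ = (nΣxy − ΣxΣy) / (nΣx² − (Σx)²)
Numerator   = 12×3395.6810 − 77.39×477.43 = 40748.1720 − 36948.3077 = 3799.8643
Denominator = 12×588.8513 − 77.39² = 7066.2156 − 5989.2121 = 1077.0035
b₁(new) = 3799.8643 / 1077.0035 = 3.5282

(Same formula on the original sums: (11×2348.9444 − 62.57×406.80) / (11×369.2189 − 62.57²) = 384.9124 / 146.4030 = 2.6291, matching the given fit.)

Step 3: Change in slope
Δβ₁ = 3.5282 − 2.6291 = +0.8991
Relative change = +0.8991 / 2.6291 × 100% = +34.2%
→ the slope increases when the point is added.

Because the point sits above the extension of the original line at a high-leverage x, it tilts the fit up.
In practice: examine leverage (hᵢ) and Cook's distance rather than deleting it automatically; investigate whether it comes from the same population as the rest of the sample.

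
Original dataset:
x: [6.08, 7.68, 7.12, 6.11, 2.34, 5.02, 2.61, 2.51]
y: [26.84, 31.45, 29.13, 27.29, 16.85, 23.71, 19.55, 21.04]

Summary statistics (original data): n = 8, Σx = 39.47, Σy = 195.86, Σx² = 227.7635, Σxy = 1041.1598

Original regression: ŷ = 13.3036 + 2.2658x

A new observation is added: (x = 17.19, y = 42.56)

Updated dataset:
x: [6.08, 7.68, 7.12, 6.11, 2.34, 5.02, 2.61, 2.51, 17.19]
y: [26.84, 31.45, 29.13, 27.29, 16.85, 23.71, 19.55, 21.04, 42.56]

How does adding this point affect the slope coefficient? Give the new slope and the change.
Adding the point moves β₁ from 2.2658 to 1.6318, i.e. it decreases by 0.6340 (-28.0%).

x = 17.19 lies well outside the original x-range [2.34, 7.68] (x̄ ≈ 4.93), so this observation has high leverage and can move the slope substantially.

Step 1: Update the sums with the new point (n goes from 8 to 9)
Σx  = 39.47 + 17.19 = 56.66
Σy  = 195.86 + 42.56 = 238.42
Σx² = 227.7635 + 17.19² = 227.7635 + 295.4961 = 523.2596
Σxy = 1041.1598 + 17.19×42.56 = 1041.1598 + 731.6064 = 1772.7662

Step 2: Recompute the slope with b₁ = (nΣxy − ΣxΣy) / (nΣx² − (Σx)²)
Numerator   = 9×1772.7662 − 56.66×238.42 = 15954.8958 − 13508.8772 = 2446.0186
Denominator = 9×523.2596 − 56.66² = 4709.3364 − 3210.3556 = 1498.9808
b₁(new) = 2446.0186 / 1498.9808 = 1.6318

(Same formula on the original sums: (8×1041.1598 − 39.47×195.86) / (8×227.7635 − 39.47²) = 598.6842 / 264.2271 = 2.2658, matching the given fit.)

Step 3: Change in slope
Δβ₁ = 1.6318 − 2.2658 = -0.6340
Relative change = -0.6340 / 2.2658 × 100% = -28.0%
→ the slope decreases when the point is added.

A high-leverage point only changes the slope if it is off the original line; here y = 42.56 is below the original trend, so the slope decreases.
In practice: check such a point for data-entry or measurement error; investigate whether it comes from the same population as the rest of the sample.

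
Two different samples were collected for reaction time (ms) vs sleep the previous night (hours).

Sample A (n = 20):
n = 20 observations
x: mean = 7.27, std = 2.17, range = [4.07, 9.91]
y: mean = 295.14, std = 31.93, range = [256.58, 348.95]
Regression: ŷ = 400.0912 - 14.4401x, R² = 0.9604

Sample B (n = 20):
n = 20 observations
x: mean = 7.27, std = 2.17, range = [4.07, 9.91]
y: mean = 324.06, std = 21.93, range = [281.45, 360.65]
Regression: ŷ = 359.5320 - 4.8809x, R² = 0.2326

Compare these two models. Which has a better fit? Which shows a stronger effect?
Model A has the better fit (R² = 0.9604 vs 0.2326). Model A shows the stronger effect (|β₁| = 14.4401 vs 4.8809).

Model Comparison:

Fit — compare R²:
- Model A: R² = 0.9604 → 96.04% of variance in reaction time explained
- Model B: R² = 0.2326 → 23.26% of variance in reaction time explained
- 0.9604 > 0.2326 → Model A has the better fit

Strength of effect — compare |β₁|:
- Model A: β₁ = -14.4401 → predicted reaction time falls 14.4401 ms per additional hour of sleep
- Model B: β₁ = -4.8809 → predicted reaction time falls 4.8809 ms per additional hour of sleep
- |-14.4401| > |-4.8809| → Model A shows the stronger marginal effect

Note: R² measures how tightly points cluster around the line; β₁ measures how steep the line is — they answer different questions.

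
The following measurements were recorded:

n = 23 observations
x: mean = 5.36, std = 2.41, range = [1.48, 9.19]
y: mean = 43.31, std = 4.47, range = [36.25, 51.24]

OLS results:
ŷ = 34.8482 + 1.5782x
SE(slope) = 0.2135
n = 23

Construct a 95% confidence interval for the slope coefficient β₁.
The 95% CI for β₁ is (1.1342, 2.0222)

Confidence interval for the slope:

The 95% CI for β₁ is: β̂₁ ± t*(α/2, n-2) × SE(β̂₁)

Step 1: Find critical t-value
- Confidence level = 0.95
- Degrees of freedom = n - 2 = 23 - 2 = 21
- t*(α/2, 21) = 2.0796

Step 2: Calculate margin of error
Margin = 2.0796 × 0.2135 = 0.4440

Step 3: Construct interval
CI = 1.5782 ± 0.4440
CI = (1.1342, 2.0222)

Interpretation: each one-unit increase in x is associated with a change in mean y of between 1.1342 and 2.0222, with 95% confidence.
The interval does not include 0, suggesting a significant linear relationship.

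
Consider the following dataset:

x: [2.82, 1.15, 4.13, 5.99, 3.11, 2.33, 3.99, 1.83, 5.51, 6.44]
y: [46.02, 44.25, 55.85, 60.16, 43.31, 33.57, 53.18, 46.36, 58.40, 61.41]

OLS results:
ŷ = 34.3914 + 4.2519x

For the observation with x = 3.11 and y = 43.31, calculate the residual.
Residual = -4.3048

The residual is the difference between the actual value and the predicted value:

Residual = y - ŷ

Step 1: Calculate predicted value
ŷ = 34.3914 + 4.2519 × 3.11
ŷ = 47.6148

Step 2: Calculate residual
Residual = 43.31 - 47.6148
Residual = -4.3048

The residual is negative, so the observed y = 43.31 sits below the regression line (the line overestimates it by 4.3048).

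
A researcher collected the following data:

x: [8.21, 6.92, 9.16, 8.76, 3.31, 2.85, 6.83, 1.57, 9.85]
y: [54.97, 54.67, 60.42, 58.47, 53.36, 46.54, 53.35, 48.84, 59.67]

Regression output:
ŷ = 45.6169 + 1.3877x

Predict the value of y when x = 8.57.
ŷ = 57.5095

To predict y for x = 8.57, substitute into the regression equation:

ŷ = 45.6169 + 1.3877 × 8.57
ŷ = 45.6169 + 11.8926
ŷ = 57.5095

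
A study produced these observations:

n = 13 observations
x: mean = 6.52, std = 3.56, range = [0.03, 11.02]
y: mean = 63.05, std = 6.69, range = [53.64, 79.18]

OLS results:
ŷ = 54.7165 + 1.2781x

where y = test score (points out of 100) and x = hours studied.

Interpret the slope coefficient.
For each additional hour of study time, predicted test score increases by approximately 1.2781 points.

β₁ = 1.2781 is the change in predicted test score (points) per additional hour of study time.

Interpretation:
- Study time up by 1 hour → predicted test score increases by 1.2781 points
- This is a linear approximation: the same per-unit change is assumed across the whole observed x range

(β₀ = 54.7165 is the fitted value at x = 0 and is not part of the slope interpretation.)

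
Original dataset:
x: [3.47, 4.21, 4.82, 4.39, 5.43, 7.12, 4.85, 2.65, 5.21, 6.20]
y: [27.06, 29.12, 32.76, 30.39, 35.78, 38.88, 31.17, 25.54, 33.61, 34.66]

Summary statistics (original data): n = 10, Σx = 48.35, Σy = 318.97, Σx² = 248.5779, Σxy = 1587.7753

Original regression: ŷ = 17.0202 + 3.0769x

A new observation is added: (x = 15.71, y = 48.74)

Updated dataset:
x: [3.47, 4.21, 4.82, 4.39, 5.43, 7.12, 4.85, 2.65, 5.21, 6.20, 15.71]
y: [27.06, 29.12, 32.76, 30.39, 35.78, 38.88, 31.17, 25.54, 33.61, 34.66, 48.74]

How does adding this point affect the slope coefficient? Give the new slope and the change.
Adding the point moves β₁ from 3.0769 to 1.7337, i.e. it decreases by 1.3432 (-43.7%).

x = 15.71 lies well outside the original x-range [2.65, 7.12] (x̄ ≈ 4.84), so this observation has high leverage and can move the slope substantially.

Step 1: Update the sums with the new point (n goes from 10 to 11)
Σx  = 48.35 + 15.71 = 64.06
Σy  = 318.97 + 48.74 = 367.71
Σx² = 248.5779 + 15.71² = 248.5779 + 246.8041 = 495.3820
Σxy = 1587.7753 + 15.71×48.74 = 1587.7753 + 765.7054 = 2353.4807

Step 2: Recompute the slope with b₁ = (nΣxy − ΣxΣy) / (nΣx² − (Σx)²)
Numerator   = 11×2353.4807 − 64.06×367.71 = 25888.2877 − 23555.5026 = 2332.7851
Denominator = 11×495.3820 − 64.06² = 5449.2020 − 4103.6836 = 1345.5184
b₁(new) = 2332.7851 / 1345.5184 = 1.7337

(Same formula on the original sums: (10×1587.7753 − 48.35×318.97) / (10×248.5779 − 48.35²) = 455.5535 / 148.0565 = 3.0769, matching the given fit.)

Step 3: Change in slope
Δβ₁ = 1.7337 − 3.0769 = -1.3432
Relative change = -1.3432 / 3.0769 × 100% = -43.7%
→ the slope decreases when the point is added.

A high-leverage point only changes the slope if it is off the original line; here y = 48.74 is below the original trend, so the slope decreases.
In practice: investigate whether it comes from the same population as the rest of the sample; check such a point for data-entry or measurement error.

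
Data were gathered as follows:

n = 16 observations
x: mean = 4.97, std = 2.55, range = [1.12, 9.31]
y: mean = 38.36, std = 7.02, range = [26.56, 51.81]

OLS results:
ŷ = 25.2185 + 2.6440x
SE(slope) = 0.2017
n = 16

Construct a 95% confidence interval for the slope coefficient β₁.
The 95% CI for β₁ is (2.2114, 3.0766)

Confidence interval for the slope:

The 95% CI for β₁ is: β̂₁ ± t*(α/2, n-2) × SE(β̂₁)

Step 1: Find critical t-value
- Confidence level = 0.95
- Degrees of freedom = n - 2 = 16 - 2 = 14
- t*(α/2, 14) = 2.1448

Step 2: Calculate margin of error
Margin = 2.1448 × 0.2017 = 0.4326

Step 3: Construct interval
CI = 2.6440 ± 0.4326
CI = (2.2114, 3.0766)

Interpretation: We are 95% confident that the true slope β₁ lies between 2.2114 and 3.0766.
Since 0 is outside the interval, a two-sided test at α = 0.05 would reject H₀: β₁ = 0.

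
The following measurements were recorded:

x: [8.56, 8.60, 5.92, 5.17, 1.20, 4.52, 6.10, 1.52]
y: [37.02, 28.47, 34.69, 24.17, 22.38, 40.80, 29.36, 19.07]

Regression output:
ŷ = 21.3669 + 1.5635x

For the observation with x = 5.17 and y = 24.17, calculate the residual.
Residual = -5.2802

The residual is the difference between the actual value and the predicted value:

Residual = y - ŷ

Step 1: Calculate predicted value
ŷ = 21.3669 + 1.5635 × 5.17
ŷ = 29.4502

Step 2: Calculate residual
Residual = 24.17 - 29.4502
Residual = -5.2802

Sign check: y < ŷ, so the point is below the line and the fit overestimates here.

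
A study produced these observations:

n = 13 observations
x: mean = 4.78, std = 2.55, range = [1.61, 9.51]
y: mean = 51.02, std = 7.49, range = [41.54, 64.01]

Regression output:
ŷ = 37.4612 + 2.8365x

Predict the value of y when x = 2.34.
ŷ = 44.0986

To predict y for x = 2.34, substitute into the regression equation:

ŷ = 37.4612 + 2.8365 × 2.34
ŷ = 37.4612 + 6.6374
ŷ = 44.0986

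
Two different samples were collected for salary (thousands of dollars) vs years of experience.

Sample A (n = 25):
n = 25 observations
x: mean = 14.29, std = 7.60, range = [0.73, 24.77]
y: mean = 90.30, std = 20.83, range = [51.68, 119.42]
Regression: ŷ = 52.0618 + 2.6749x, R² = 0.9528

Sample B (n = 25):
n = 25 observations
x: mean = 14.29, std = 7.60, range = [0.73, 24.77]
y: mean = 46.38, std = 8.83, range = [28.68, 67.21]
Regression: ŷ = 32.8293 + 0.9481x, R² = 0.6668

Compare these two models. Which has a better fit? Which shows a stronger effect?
Model A has the better fit (R² = 0.9528 vs 0.6668). Model A shows the stronger effect (|β₁| = 2.6749 vs 0.9481).

Model Comparison:

Which explains more variance? (R²)
- Model A: R² = 0.9528 → 95.28% of variance in salary explained
- Model B: R² = 0.6668 → 66.68% of variance in salary explained
- 0.9528 > 0.6668 → Model A has the better fit

Effect size (slope magnitude):
- Model A: β₁ = 2.6749 → predicted salary rises 2.6749 thousand dollars per additional year of experience
- Model B: β₁ = 0.9481 → predicted salary rises 0.9481 thousand dollars per additional year of experience
- |2.6749| > |0.9481| → Model A shows the stronger marginal effect

Note: A better fit (higher R²) doesn't necessarily mean a more important relationship.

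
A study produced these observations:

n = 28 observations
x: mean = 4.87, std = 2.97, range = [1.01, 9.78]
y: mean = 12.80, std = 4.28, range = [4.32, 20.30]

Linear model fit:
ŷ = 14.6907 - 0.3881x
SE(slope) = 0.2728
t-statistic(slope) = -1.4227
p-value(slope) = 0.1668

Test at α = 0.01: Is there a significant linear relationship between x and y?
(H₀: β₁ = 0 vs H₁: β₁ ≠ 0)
Fail to reject H₀: p-value = 0.1668 ≥ α = 0.01. The linear relationship is not significant at the 1% level.

Hypothesis test for the slope coefficient:

H₀: β₁ = 0 (no linear relationship)
H₁: β₁ ≠ 0 (linear relationship exists)

Test statistic: t = β̂₁ / SE(β̂₁) = -0.3881 / 0.2728 = -1.4227

The p-value (0.1668) is the probability, under H₀, of a t-statistic at least as extreme as |t| = 1.4227 (two-sided, df = n − 2 = 26).

Decision rule: reject H₀ if p-value < α.
p-value = 0.1668 ≥ α = 0.01 → fail to reject H₀.

At α = 0.01 the data do not provide convincing evidence of a nonzero slope.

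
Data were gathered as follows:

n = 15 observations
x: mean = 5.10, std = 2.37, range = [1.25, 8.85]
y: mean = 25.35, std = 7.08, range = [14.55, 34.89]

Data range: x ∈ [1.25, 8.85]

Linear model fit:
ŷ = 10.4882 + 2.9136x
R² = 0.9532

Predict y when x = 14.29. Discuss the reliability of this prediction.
The equation gives ŷ = 52.1235; however x = 14.29 is 5.44 units above the observed range, so this extrapolated value should not be trusted.

Prediction calculation:
ŷ = 10.4882 + 2.9136 × 14.29
ŷ = 52.1235

Reliability:
- Data range: x ∈ [1.25, 8.85]
- Prediction point: x = 14.29 is 5.44 units above the observed range → this is EXTRAPOLATION, not interpolation

Why that matters here:
- Real relationships often flatten, saturate, or turn nonlinear at extremes
- R² describes fit only over the sampled x values; it says nothing about behaviour beyond them

Report the number if required, but flag clearly that it is an extrapolation.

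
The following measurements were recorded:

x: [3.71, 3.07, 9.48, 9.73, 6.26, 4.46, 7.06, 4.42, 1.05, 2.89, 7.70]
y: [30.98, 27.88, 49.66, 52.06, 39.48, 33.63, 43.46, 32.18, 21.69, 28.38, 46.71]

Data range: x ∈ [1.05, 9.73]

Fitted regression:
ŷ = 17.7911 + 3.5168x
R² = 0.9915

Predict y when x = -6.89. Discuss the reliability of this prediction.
ŷ = -6.4397 (extrapolation — x = -6.89 lies outside [1.05, 9.73], so reliability is low).

Prediction calculation:
ŷ = 17.7911 + 3.5168 × (-6.89)
ŷ = -6.4397

Reliability:
- Data range: x ∈ [1.05, 9.73]
- Prediction point: x = -6.89 is 7.94 units below the observed range → this is EXTRAPOLATION, not interpolation

Why that matters here:
- There are no observations near this x to validate the fitted line there
- The linear relationship may not hold outside the observed range

The R² = 0.9915 only validates the fit within [1.05, 9.73]; treat ŷ = -6.4397 with caution.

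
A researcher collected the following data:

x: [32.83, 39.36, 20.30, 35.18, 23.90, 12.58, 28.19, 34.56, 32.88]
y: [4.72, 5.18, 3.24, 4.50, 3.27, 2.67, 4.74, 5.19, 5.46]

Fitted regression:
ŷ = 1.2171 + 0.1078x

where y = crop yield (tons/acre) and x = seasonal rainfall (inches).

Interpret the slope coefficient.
For each additional inch of rainfall, predicted crop yield increases by approximately 0.1078 tons/acre.

The slope β₁ = 0.1078 gives the rate at which the fitted crop yield changes with rainfall.

Interpretation:
- Rainfall up by 1 inch → predicted crop yield increases by 0.1078 tons/acre
- The effect is assumed constant over the observed range of x (linearity)
- The slope describes association in these data, not necessarily a causal effect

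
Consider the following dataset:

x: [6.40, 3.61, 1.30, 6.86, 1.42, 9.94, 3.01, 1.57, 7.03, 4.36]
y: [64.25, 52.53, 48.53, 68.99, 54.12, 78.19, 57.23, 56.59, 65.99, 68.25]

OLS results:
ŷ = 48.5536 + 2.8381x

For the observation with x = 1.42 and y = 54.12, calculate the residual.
Residual = 1.5363

The residual is the difference between the actual value and the predicted value:

Residual = y - ŷ

Step 1: Calculate predicted value
ŷ = 48.5536 + 2.8381 × 1.42
ŷ = 52.5837

Step 2: Calculate residual
Residual = 54.12 - 52.5837
Residual = 1.5363

Interpretation: the model underestimates the actual value by 1.5363 at this point (positive residual → observation lies above the fitted line).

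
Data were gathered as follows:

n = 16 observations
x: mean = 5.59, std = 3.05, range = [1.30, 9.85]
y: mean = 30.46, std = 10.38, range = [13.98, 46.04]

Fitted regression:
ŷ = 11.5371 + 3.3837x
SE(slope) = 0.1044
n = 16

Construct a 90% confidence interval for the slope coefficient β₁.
The 90% CI for β₁ is (3.1998, 3.5676)

Confidence interval for the slope:

The 90% CI for β₁ is: β̂₁ ± t*(α/2, n-2) × SE(β̂₁)

Step 1: Find critical t-value
- Confidence level = 0.9
- Degrees of freedom = n - 2 = 16 - 2 = 14
- t*(α/2, 14) = 1.7613

Step 2: Calculate margin of error
Margin = 1.7613 × 0.1044 = 0.1839

Step 3: Construct interval
CI = 3.3837 ± 0.1839
CI = (3.1998, 3.5676)

Interpretation: intervals built this way capture the true β₁ in 90% of repeated samples; here the plausible range for the per-unit effect of x on y is 3.1998 to 3.5676.
Since 0 is outside the interval, a two-sided test at α = 0.10 would reject H₀: β₁ = 0.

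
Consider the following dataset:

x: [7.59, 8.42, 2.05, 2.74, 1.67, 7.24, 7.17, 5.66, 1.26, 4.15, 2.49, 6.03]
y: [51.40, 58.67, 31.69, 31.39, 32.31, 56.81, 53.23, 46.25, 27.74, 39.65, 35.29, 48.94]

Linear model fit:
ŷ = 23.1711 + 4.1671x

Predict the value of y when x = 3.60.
ŷ = 38.1727

Plug x = 3.60 into the fitted line:

ŷ = 23.1711 + 4.1671 × 3.60
ŷ = 23.1711 + 15.0016
ŷ = 38.1727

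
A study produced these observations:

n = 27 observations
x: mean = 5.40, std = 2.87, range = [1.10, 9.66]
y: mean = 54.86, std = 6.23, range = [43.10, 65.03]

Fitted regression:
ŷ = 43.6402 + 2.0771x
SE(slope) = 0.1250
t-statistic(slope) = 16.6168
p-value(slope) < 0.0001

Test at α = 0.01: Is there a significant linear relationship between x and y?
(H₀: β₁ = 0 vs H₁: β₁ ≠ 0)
Reject H₀: p-value < 0.0001 < α = 0.01. The linear relationship is significant at the 1% level.

Hypothesis test for the slope coefficient:

H₀: β₁ = 0 (no linear relationship)
H₁: β₁ ≠ 0 (linear relationship exists)

Test statistic: t = β̂₁ / SE(β̂₁) = 2.0771 / 0.1250 = 16.6168

The p-value (<0.0001) is the probability, under H₀, of a t-statistic at least as extreme as |t| = 16.6168 (two-sided, df = n − 2 = 25).

Decision rule: reject H₀ if p-value < α.
p-value < 0.0001 < α = 0.01 → reject H₀.

There is sufficient evidence at the 1% significance level to conclude that a linear relationship exists between x and y.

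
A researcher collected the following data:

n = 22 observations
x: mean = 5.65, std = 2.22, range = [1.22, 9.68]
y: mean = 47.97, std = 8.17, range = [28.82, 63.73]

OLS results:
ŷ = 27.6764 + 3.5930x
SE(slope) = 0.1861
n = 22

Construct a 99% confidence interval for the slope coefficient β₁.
The 99% CI for β₁ is (3.0635, 4.1225)

Confidence interval for the slope:

The 99% CI for β₁ is: β̂₁ ± t*(α/2, n-2) × SE(β̂₁)

Step 1: Find critical t-value
- Confidence level = 0.99
- Degrees of freedom = n - 2 = 22 - 2 = 20
- t*(α/2, 20) = 2.8453

Step 2: Calculate margin of error
Margin = 2.8453 × 0.1861 = 0.5295

Step 3: Construct interval
CI = 3.5930 ± 0.5295
CI = (3.0635, 4.1225)

Interpretation: We are 99% confident that the true slope β₁ lies between 3.0635 and 4.1225.
Since 0 is outside the interval, a two-sided test at α = 0.01 would reject H₀: β₁ = 0.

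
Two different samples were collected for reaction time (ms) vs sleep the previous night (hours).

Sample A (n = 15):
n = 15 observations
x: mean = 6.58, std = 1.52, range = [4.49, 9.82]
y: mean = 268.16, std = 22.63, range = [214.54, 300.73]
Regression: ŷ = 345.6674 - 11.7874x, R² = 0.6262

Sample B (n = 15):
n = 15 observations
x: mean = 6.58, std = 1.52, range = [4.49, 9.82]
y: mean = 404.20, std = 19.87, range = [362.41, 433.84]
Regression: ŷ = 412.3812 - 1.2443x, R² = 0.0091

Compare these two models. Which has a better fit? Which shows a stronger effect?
Model A has the better fit (R² = 0.6262 vs 0.0091). Model A shows the stronger effect (|β₁| = 11.7874 vs 1.2443).

Model Comparison:

Which explains more variance? (R²)
- Model A: R² = 0.6262 → 62.62% of variance in reaction time explained
- Model B: R² = 0.0091 → 0.91% of variance in reaction time explained
- 0.6262 > 0.0091 → Model A has the better fit

Which has the larger per-hour effect? (|β₁|)
- Model A: β₁ = -11.7874 → predicted reaction time falls 11.7874 ms per additional hour of sleep
- Model B: β₁ = -1.2443 → predicted reaction time falls 1.2443 ms per additional hour of sleep
- |-11.7874| > |-1.2443| → Model A shows the stronger marginal effect

Note: The two samples could reflect different populations, time periods, or measurement quality.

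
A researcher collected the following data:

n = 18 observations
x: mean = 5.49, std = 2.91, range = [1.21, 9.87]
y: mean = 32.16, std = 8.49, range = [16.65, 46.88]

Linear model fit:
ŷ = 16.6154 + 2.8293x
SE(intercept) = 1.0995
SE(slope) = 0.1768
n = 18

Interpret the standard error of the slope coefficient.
SE(β̂₁) = 0.1768 is the estimated standard deviation of the slope estimate across repeated samples; relative to β̂₁ = 2.8293 that is 6.2%, a precise estimate.

SE(β̂₁) = 0.1768 says: if we drew many samples of n = 18 from the same population and refit each time, the fitted slopes would scatter with a standard deviation of roughly 0.1768 around the true β₁.

Relative precision:
- SE / |β̂₁| = 0.1768 / 2.8293 = 6.2%
- Rule of thumb (under 20%: precise; 20% to under 50%: moderately precise; 50% or more: imprecise) → precise

Rough 95% range (±2 SE): 2.8293 ± 0.3536 → (2.4757, 3.1829).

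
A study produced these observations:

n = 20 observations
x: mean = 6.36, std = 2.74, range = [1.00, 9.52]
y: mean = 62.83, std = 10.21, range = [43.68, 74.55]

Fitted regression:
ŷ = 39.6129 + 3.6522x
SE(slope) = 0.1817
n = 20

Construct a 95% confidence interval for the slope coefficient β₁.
The 95% CI for β₁ is (3.2705, 4.0339)

Confidence interval for the slope:

The 95% CI for β₁ is: β̂₁ ± t*(α/2, n-2) × SE(β̂₁)

Step 1: Find critical t-value
- Confidence level = 0.95
- Degrees of freedom = n - 2 = 20 - 2 = 18
- t*(α/2, 18) = 2.1009

Step 2: Calculate margin of error
Margin = 2.1009 × 0.1817 = 0.3817

Step 3: Construct interval
CI = 3.6522 ± 0.3817
CI = (3.2705, 4.0339)

Interpretation: intervals built this way capture the true β₁ in 95% of repeated samples; here the plausible range for the per-unit effect of x on y is 3.2705 to 4.0339.
Both endpoints are positive, so the data support a genuinely positive slope at this confidence level.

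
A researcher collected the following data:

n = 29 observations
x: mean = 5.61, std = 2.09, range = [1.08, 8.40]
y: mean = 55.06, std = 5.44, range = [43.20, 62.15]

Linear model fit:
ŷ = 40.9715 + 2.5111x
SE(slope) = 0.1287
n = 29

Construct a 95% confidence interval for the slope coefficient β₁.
The 95% CI for β₁ is (2.2470, 2.7752)

Confidence interval for the slope:

The 95% CI for β₁ is: β̂₁ ± t*(α/2, n-2) × SE(β̂₁)

Step 1: Find critical t-value
- Confidence level = 0.95
- Degrees of freedom = n - 2 = 29 - 2 = 27
- t*(α/2, 27) = 2.0518

Step 2: Calculate margin of error
Margin = 2.0518 × 0.1287 = 0.2641

Step 3: Construct interval
CI = 2.5111 ± 0.2641
CI = (2.2470, 2.7752)

Interpretation: intervals built this way capture the true β₁ in 95% of repeated samples; here the plausible range for the per-unit effect of x on y is 2.2470 to 2.7752.
The interval does not include 0, suggesting a significant linear relationship.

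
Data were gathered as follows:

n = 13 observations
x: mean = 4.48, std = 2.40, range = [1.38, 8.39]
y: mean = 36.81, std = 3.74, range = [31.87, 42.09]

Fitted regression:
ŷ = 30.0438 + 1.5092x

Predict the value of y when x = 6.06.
ŷ = 39.1896

x = 6.06 lies inside the observed range [1.38, 8.39], so the fitted equation applies directly:

ŷ = 30.0438 + 1.5092 × 6.06
ŷ = 30.0438 + 9.1458
ŷ = 39.1896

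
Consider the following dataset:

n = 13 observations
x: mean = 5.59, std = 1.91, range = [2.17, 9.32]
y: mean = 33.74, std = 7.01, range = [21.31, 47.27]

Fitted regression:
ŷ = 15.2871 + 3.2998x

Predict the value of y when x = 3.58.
ŷ = 27.1004

To predict y for x = 3.58, substitute into the regression equation:

ŷ = 15.2871 + 3.2998 × 3.58
ŷ = 15.2871 + 11.8133
ŷ = 27.1004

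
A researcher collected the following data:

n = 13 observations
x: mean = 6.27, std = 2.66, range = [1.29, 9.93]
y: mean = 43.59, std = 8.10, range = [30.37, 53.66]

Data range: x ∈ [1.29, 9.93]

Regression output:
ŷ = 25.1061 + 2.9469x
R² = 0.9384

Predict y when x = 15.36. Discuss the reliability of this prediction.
ŷ = 70.3705, but this is extrapolation (above the data range [1.29, 9.93]) and may be unreliable.

Prediction calculation:
ŷ = 25.1061 + 2.9469 × 15.36
ŷ = 70.3705

Reliability:
- Data range: x ∈ [1.29, 9.93]
- Prediction point: x = 15.36 is 5.43 units above the observed range → this is EXTRAPOLATION, not interpolation

Why that matters here:
- R² describes fit only over the sampled x values; it says nothing about behaviour beyond them
- There are no observations near this x to validate the fitted line there

The R² = 0.9384 only validates the fit within [1.29, 9.93]; treat ŷ = 70.3705 with caution.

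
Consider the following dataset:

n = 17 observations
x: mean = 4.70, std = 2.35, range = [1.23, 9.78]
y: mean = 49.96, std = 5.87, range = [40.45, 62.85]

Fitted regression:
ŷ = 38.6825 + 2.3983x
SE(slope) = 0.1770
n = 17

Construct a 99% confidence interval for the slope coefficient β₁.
The 99% CI for β₁ is (1.8767, 2.9199)

Confidence interval for the slope:

The 99% CI for β₁ is: β̂₁ ± t*(α/2, n-2) × SE(β̂₁)

Step 1: Find critical t-value
- Confidence level = 0.99
- Degrees of freedom = n - 2 = 17 - 2 = 15
- t*(α/2, 15) = 2.9467

Step 2: Calculate margin of error
Margin = 2.9467 × 0.1770 = 0.5216

Step 3: Construct interval
CI = 2.3983 ± 0.5216
CI = (1.8767, 2.9199)

Interpretation: We are 99% confident that the true slope β₁ lies between 1.8767 and 2.9199.
Since 0 is outside the interval, a two-sided test at α = 0.01 would reject H₀: β₁ = 0.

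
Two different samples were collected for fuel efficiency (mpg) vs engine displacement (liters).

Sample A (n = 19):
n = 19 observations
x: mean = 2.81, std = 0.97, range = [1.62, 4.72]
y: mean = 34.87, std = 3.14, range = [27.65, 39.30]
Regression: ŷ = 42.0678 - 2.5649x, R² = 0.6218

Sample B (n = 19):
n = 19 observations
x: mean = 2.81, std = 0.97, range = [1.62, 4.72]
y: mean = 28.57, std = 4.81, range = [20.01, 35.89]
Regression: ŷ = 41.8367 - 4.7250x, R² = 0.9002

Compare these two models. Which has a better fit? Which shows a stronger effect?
Model B has the better fit (R² = 0.9002 vs 0.6218). Model B shows the stronger effect (|β₁| = 4.7250 vs 2.5649).

Model Comparison:

Fit — compare R²:
- Model A: R² = 0.6218 → 62.18% of variance in fuel efficiency explained
- Model B: R² = 0.9002 → 90.02% of variance in fuel efficiency explained
- 0.9002 > 0.6218 → Model B has the better fit

Effect size (slope magnitude):
- Model A: β₁ = -2.5649 → predicted fuel efficiency falls 2.5649 mpg per additional liter of engine displacement
- Model B: β₁ = -4.7250 → predicted fuel efficiency falls 4.7250 mpg per additional liter of engine displacement
- |-2.5649| < |-4.7250| → Model B shows the stronger marginal effect

Note: A steeper slope doesn't make a better model if the scatter around the line is large.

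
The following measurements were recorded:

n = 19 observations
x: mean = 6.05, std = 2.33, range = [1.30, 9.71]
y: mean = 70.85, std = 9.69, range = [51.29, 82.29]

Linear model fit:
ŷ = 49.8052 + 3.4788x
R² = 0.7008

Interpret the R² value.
About 70.08% of the variability in y is accounted for by the regression on x (R² = 0.7008) — a strong linear fit.

R² (coefficient of determination) measures the proportion of variance in y explained by the regression model.

Here R² = 0.7008:
- Explained: 70.08% of the variation in y
- Unexplained (residual): 100% − 70.08% = 29.92%
- Rule of thumb (below 0.3 weak; 0.3 to below 0.7 moderate; 0.7 and above strong) → strong

Note: R² says nothing about causation, and a high R² does not by itself mean the linear form is appropriate — check the residuals.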